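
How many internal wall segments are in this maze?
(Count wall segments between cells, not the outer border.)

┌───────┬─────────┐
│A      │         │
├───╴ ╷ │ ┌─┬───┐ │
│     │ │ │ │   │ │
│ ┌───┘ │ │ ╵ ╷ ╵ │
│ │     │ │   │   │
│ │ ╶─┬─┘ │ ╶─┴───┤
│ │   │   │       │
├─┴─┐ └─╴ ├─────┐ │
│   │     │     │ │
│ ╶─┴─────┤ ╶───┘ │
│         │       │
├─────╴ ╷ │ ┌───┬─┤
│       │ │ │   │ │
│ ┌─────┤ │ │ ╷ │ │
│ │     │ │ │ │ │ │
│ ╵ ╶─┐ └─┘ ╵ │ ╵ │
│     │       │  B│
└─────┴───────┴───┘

Counting internal wall segments:
Total internal walls: 64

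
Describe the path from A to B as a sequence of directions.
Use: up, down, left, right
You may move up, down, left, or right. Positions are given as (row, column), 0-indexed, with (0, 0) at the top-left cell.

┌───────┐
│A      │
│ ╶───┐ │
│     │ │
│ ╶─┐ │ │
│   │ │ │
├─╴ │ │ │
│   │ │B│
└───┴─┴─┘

Finding the path and converting it to directions:
Path through cells: (0,0) → (0,1) → (0,2) → (0,3) → (1,3) → (2,3) → (3,3)
Directions: right, right, right, down, down, down

Solution:

┌───────┐
│A → → ↓│
│ ╶───┐ │
│     │↓│
│ ╶─┐ │ │
│   │ │↓│
├─╴ │ │ │
│   │ │B│
└───┴─┴─┘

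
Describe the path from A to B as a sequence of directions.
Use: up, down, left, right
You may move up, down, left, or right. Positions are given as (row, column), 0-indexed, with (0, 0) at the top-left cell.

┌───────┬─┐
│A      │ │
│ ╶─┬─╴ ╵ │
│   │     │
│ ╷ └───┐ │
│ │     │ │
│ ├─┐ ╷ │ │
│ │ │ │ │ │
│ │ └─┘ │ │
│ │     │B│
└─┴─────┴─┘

Finding the path and converting it to directions:
Path through cells: (0,0) → (0,1) → (0,2) → (0,3) → (1,3) → (1,4) → (2,4) → (3,4) → (4,4)
Directions: right, right, right, down, right, down, down, down

Solution:

┌───────┬─┐
│A → → ↓│ │
│ ╶─┬─╴ ╵ │
│   │  ↳ ↓│
│ ╷ └───┐ │
│ │     │↓│
│ ├─┐ ╷ │ │
│ │ │ │ │↓│
│ │ └─┘ │ │
│ │     │B│
└─┴─────┴─┘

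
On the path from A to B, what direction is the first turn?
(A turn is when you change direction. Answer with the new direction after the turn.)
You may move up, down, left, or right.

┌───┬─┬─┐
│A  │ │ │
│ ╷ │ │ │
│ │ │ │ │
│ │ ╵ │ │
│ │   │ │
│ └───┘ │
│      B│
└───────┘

Directions: down, down, down, right, right, right
First turn direction: right

Solution:

┌───┬─┬─┐
│A  │ │ │
│ ╷ │ │ │
│↓│ │ │ │
│ │ ╵ │ │
│↓│   │ │
│ └───┘ │
│↳ → → B│
└───────┘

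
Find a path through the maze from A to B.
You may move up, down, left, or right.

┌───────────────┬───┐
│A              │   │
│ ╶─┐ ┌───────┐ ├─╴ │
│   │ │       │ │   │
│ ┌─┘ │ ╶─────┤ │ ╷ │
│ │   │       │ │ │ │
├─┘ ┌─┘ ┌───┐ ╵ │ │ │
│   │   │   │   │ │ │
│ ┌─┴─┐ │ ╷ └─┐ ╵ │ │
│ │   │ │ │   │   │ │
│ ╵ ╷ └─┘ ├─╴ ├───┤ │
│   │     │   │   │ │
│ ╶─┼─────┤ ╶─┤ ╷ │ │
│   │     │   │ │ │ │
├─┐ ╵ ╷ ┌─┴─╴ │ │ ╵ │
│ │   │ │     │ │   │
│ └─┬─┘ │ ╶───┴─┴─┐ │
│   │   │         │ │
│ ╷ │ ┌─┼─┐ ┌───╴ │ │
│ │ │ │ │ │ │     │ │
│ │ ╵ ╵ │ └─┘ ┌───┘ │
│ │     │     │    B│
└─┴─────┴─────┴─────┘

Finding the shortest path through the maze:
Path length: 25 steps
Directions: right → right → right → right → right → right → right → down → down → down → down → right → up → up → up → right → down → down → down → down → down → down → down → down → down

Solution:

┌───────────────┬───┐
│A → → → → → → ↓│   │
│ ╶─┐ ┌───────┐ ├─╴ │
│   │ │       │↓│↱ ↓│
│ ┌─┘ │ ╶─────┤ │ ╷ │
│ │   │       │↓│↑│↓│
├─┘ ┌─┘ ┌───┐ ╵ │ │ │
│   │   │   │  ↓│↑│↓│
│ ┌─┴─┐ │ ╷ └─┐ ╵ │ │
│ │   │ │ │   │↳ ↑│↓│
│ ╵ ╷ └─┘ ├─╴ ├───┤ │
│   │     │   │   │↓│
│ ╶─┼─────┤ ╶─┤ ╷ │ │
│   │     │   │ │ │↓│
├─┐ ╵ ╷ ┌─┴─╴ │ │ ╵ │
│ │   │ │     │ │  ↓│
│ └─┬─┘ │ ╶───┴─┴─┐ │
│   │   │         │↓│
│ ╷ │ ┌─┼─┐ ┌───╴ │ │
│ │ │ │ │ │ │     │↓│
│ │ ╵ ╵ │ └─┘ ┌───┘ │
│ │     │     │    B│
└─┴─────┴─────┴─────┘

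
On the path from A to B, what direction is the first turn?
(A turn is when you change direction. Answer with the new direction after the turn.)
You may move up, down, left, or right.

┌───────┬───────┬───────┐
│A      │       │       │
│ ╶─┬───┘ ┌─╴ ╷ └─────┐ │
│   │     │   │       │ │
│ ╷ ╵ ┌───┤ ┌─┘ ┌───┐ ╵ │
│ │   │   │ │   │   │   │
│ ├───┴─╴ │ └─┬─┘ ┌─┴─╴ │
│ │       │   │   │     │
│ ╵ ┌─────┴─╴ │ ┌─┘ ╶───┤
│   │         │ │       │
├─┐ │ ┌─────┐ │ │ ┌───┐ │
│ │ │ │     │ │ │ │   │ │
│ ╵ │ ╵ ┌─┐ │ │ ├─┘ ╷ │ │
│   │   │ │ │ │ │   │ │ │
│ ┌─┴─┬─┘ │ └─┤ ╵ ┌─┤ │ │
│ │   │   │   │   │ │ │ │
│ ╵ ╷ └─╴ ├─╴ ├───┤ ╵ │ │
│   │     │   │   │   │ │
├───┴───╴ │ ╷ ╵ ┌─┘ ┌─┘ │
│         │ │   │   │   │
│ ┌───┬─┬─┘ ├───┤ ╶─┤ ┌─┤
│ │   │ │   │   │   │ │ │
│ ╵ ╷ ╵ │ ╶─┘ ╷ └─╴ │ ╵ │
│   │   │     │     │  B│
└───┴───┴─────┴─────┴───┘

Directions: down, right, down, right, up, right, right, up, right, right, right, down, right, right, right, down, right, down, left, left, down, right, right, down, down, down, down, down, left, down, down, right
First turn direction: right

Solution:

┌───────┬───────┬───────┐
│A      │↱ → → ↓│       │
│ ╶─┬───┘ ┌─╴ ╷ └─────┐ │
│↳ ↓│↱ → ↑│   │↳ → → ↓│ │
│ ╷ ╵ ┌───┤ ┌─┘ ┌───┐ ╵ │
│ │↳ ↑│   │ │   │   │↳ ↓│
│ ├───┴─╴ │ └─┬─┘ ┌─┴─╴ │
│ │       │   │   │↓ ← ↲│
│ ╵ ┌─────┴─╴ │ ┌─┘ ╶───┤
│   │         │ │  ↳ → ↓│
├─┐ │ ┌─────┐ │ │ ┌───┐ │
│ │ │ │     │ │ │ │   │↓│
│ ╵ │ ╵ ┌─┐ │ │ ├─┘ ╷ │ │
│   │   │ │ │ │ │   │ │↓│
│ ┌─┴─┬─┘ │ └─┤ ╵ ┌─┤ │ │
│ │   │   │   │   │ │ │↓│
│ ╵ ╷ └─╴ ├─╴ ├───┤ ╵ │ │
│   │     │   │   │   │↓│
├───┴───╴ │ ╷ ╵ ┌─┘ ┌─┘ │
│         │ │   │   │↓ ↲│
│ ┌───┬─┬─┘ ├───┤ ╶─┤ ┌─┤
│ │   │ │   │   │   │↓│ │
│ ╵ ╷ ╵ │ ╶─┘ ╷ └─╴ │ ╵ │
│   │   │     │     │↳ B│
└───┴───┴─────┴─────┴───┘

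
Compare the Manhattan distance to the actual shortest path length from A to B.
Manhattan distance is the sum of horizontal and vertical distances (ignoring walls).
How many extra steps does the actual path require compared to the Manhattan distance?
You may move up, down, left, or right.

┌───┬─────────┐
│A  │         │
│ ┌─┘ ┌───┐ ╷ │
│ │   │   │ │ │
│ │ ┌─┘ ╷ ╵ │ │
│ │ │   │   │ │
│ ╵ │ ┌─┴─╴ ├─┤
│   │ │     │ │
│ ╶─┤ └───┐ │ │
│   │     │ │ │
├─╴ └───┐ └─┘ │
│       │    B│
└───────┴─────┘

Manhattan distance: |5 - 0| + |6 - 0| = 11
Actual path length: 25
Extra steps: 25 - 11 = 14

Solution:

┌───┬─────────┐
│A  │↱ → → ↓  │
│ ┌─┘ ┌───┐ ╷ │
│↓│↱ ↑│↓ ↰│↓│ │
│ │ ┌─┘ ╷ ╵ │ │
│↓│↑│↓ ↲│↑ ↲│ │
│ ╵ │ ┌─┴─╴ ├─┤
│↳ ↑│↓│     │ │
│ ╶─┤ └───┐ │ │
│   │↳ → ↓│ │ │
├─╴ └───┐ └─┘ │
│       │↳ → B│
└───────┴─────┘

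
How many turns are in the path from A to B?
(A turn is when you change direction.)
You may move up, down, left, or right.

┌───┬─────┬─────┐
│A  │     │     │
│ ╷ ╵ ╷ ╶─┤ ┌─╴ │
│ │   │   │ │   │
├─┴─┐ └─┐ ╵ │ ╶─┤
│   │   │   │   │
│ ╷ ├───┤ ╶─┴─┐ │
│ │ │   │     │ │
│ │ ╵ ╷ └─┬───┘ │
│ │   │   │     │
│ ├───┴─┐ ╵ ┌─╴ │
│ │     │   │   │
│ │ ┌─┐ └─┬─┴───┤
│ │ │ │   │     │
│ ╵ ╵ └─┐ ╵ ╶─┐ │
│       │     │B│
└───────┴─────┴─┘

Directions: right, down, right, up, right, down, right, down, right, up, up, right, right, down, left, down, right, down, down, left, left, down, left, up, left, up, left, down, left, up, up, left, down, down, down, down, down, right, up, up, right, right, down, right, down, right, up, right, right, down
Number of turns: 37

Solution:

┌───┬─────┬─────┐
│A ↓│↱ ↓  │↱ → ↓│
│ ╷ ╵ ╷ ╶─┤ ┌─╴ │
│ │↳ ↑│↳ ↓│↑│↓ ↲│
├─┴─┐ └─┐ ╵ │ ╶─┤
│↓ ↰│   │↳ ↑│↳ ↓│
│ ╷ ├───┤ ╶─┴─┐ │
│↓│↑│↓ ↰│     │↓│
│ │ ╵ ╷ └─┬───┘ │
│↓│↑ ↲│↑ ↰│↓ ← ↲│
│ ├───┴─┐ ╵ ┌─╴ │
│↓│↱ → ↓│↑ ↲│   │
│ │ ┌─┐ └─┬─┴───┤
│↓│↑│ │↳ ↓│↱ → ↓│
│ ╵ ╵ └─┐ ╵ ╶─┐ │
│↳ ↑    │↳ ↑  │B│
└───────┴─────┴─┘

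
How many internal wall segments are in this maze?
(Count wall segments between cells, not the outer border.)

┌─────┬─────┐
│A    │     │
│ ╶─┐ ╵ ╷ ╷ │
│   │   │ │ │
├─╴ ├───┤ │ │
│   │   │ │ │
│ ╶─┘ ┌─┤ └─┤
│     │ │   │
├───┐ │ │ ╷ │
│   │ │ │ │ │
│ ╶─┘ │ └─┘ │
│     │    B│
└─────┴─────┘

Counting internal wall segments:
Total internal walls: 25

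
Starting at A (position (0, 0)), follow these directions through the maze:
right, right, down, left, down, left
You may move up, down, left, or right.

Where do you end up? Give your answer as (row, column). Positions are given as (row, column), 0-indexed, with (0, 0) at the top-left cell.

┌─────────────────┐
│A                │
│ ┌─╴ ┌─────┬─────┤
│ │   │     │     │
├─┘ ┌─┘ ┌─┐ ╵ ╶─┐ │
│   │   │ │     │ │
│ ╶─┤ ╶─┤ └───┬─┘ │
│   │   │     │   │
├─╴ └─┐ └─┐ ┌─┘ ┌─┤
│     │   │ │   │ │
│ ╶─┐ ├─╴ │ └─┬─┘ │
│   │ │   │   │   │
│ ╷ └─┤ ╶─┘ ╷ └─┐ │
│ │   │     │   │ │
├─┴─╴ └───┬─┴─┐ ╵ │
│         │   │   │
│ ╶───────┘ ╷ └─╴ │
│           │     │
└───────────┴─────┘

Following directions step by step:
Start: (0, 0)
  right: (0, 0) → (0, 1)
  right: (0, 1) → (0, 2)
  down: (0, 2) → (1, 2)
  left: (1, 2) → (1, 1)
  down: (1, 1) → (2, 1)
  left: (2, 1) → (2, 0)
Final position: (2, 0)

Path taken:

┌─────────────────┐
│A → ↓            │
│ ┌─╴ ┌─────┬─────┤
│ │↓ ↲│     │     │
├─┘ ┌─┘ ┌─┐ ╵ ╶─┐ │
│B ↲│   │ │     │ │
│ ╶─┤ ╶─┤ └───┬─┘ │
│   │   │     │   │
├─╴ └─┐ └─┐ ┌─┘ ┌─┤
│     │   │ │   │ │
│ ╶─┐ ├─╴ │ └─┬─┘ │
│   │ │   │   │   │
│ ╷ └─┤ ╶─┘ ╷ └─┐ │
│ │   │     │   │ │
├─┴─╴ └───┬─┴─┐ ╵ │
│         │   │   │
│ ╶───────┘ ╷ └─╴ │
│           │     │
└───────────┴─────┘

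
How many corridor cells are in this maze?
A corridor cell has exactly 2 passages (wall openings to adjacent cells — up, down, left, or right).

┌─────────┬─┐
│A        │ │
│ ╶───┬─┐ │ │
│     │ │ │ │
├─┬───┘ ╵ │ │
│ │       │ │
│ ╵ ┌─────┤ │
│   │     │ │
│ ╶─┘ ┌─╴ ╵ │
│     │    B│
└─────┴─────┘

Counting cells with exactly 2 passages:
Total corridor cells: 22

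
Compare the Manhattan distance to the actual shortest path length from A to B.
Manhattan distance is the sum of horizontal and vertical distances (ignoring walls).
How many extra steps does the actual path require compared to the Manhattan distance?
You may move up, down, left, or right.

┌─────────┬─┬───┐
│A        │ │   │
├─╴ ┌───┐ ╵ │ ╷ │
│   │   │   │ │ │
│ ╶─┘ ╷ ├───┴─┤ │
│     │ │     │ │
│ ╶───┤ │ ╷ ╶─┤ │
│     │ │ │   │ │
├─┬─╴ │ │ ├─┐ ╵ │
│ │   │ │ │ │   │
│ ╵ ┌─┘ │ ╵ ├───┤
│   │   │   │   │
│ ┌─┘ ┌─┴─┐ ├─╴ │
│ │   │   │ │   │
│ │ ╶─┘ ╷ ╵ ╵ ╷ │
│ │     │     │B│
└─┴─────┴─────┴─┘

Manhattan distance: |7 - 0| + |7 - 0| = 14
Actual path length: 26
Extra steps: 26 - 14 = 12

Solution:

┌─────────┬─┬───┐
│A ↓      │ │   │
├─╴ ┌───┐ ╵ │ ╷ │
│↓ ↲│↱ ↓│   │ │ │
│ ╶─┘ ╷ ├───┴─┤ │
│↳ → ↑│↓│     │ │
│ ╶───┤ │ ╷ ╶─┤ │
│     │↓│ │   │ │
├─┬─╴ │ │ ├─┐ ╵ │
│ │   │↓│ │ │   │
│ ╵ ┌─┘ │ ╵ ├───┤
│   │↓ ↲│   │   │
│ ┌─┘ ┌─┴─┐ ├─╴ │
│ │↓ ↲│↱ ↓│ │↱ ↓│
│ │ ╶─┘ ╷ ╵ ╵ ╷ │
│ │↳ → ↑│↳ → ↑│B│
└─┴─────┴─────┴─┘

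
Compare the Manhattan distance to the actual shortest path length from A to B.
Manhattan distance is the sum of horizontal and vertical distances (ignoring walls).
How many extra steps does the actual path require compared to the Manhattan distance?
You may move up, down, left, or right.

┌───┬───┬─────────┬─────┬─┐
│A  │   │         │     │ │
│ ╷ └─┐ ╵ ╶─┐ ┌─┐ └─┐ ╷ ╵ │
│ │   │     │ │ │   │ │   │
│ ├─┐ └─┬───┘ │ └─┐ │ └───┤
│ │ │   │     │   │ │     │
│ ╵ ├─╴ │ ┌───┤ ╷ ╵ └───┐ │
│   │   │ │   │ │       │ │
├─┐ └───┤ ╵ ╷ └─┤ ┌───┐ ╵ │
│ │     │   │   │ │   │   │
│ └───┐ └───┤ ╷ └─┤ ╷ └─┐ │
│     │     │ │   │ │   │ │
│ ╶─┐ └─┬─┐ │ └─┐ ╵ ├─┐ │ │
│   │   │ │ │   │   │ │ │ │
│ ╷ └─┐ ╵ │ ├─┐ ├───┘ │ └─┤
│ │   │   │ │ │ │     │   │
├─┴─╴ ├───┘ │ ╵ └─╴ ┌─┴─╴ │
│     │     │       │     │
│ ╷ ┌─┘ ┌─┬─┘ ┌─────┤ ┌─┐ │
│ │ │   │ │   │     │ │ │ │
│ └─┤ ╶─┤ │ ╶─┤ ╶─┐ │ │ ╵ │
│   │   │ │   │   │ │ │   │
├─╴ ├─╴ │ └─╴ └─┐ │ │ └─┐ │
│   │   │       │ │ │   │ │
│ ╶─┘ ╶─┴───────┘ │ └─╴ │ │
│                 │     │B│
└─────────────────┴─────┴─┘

Manhattan distance: |12 - 0| + |12 - 0| = 24
Actual path length: 50
Extra steps: 50 - 24 = 26

Solution:

┌───┬───┬─────────┬─────┬─┐
│A  │   │         │     │ │
│ ╷ └─┐ ╵ ╶─┐ ┌─┐ └─┐ ╷ ╵ │
│↓│   │     │ │ │   │ │   │
│ ├─┐ └─┬───┘ │ └─┐ │ └───┤
│↓│ │   │     │   │ │     │
│ ╵ ├─╴ │ ┌───┤ ╷ ╵ └───┐ │
│↳ ↓│   │ │   │ │       │ │
├─┐ └───┤ ╵ ╷ └─┤ ┌───┐ ╵ │
│ │↳ → ↓│   │   │ │   │   │
│ └───┐ └───┤ ╷ └─┤ ╷ └─┐ │
│     │↳ → ↓│ │   │ │   │ │
│ ╶─┐ └─┬─┐ │ └─┐ ╵ ├─┐ │ │
│   │   │ │↓│   │   │ │ │ │
│ ╷ └─┐ ╵ │ ├─┐ ├───┘ │ └─┤
│ │   │   │↓│ │ │     │   │
├─┴─╴ ├───┘ │ ╵ └─╴ ┌─┴─╴ │
│     │↓ ← ↲│       │↱ → ↓│
│ ╷ ┌─┘ ┌─┬─┘ ┌─────┤ ┌─┐ │
│ │ │↓ ↲│ │   │↱ → ↓│↑│ │↓│
│ └─┤ ╶─┤ │ ╶─┤ ╶─┐ │ │ ╵ │
│   │↳ ↓│ │   │↑ ↰│↓│↑│  ↓│
├─╴ ├─╴ │ └─╴ └─┐ │ │ └─┐ │
│   │↓ ↲│       │↑│↓│↑ ↰│↓│
│ ╶─┘ ╶─┴───────┘ │ └─╴ │ │
│    ↳ → → → → → ↑│↳ → ↑│B│
└─────────────────┴─────┴─┘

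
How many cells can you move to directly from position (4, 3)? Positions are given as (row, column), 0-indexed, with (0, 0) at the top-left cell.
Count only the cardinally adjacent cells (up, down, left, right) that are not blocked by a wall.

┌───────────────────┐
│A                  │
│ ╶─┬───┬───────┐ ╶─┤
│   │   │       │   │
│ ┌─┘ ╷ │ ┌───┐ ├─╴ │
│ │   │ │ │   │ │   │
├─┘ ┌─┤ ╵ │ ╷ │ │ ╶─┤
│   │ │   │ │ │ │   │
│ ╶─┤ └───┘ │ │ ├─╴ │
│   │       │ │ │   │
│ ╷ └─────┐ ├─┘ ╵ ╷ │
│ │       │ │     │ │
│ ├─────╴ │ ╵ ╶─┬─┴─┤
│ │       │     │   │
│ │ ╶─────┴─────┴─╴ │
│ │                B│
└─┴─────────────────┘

Checking passable neighbors of (4, 3):
Neighbors: (4, 2), (4, 4)
Count: 2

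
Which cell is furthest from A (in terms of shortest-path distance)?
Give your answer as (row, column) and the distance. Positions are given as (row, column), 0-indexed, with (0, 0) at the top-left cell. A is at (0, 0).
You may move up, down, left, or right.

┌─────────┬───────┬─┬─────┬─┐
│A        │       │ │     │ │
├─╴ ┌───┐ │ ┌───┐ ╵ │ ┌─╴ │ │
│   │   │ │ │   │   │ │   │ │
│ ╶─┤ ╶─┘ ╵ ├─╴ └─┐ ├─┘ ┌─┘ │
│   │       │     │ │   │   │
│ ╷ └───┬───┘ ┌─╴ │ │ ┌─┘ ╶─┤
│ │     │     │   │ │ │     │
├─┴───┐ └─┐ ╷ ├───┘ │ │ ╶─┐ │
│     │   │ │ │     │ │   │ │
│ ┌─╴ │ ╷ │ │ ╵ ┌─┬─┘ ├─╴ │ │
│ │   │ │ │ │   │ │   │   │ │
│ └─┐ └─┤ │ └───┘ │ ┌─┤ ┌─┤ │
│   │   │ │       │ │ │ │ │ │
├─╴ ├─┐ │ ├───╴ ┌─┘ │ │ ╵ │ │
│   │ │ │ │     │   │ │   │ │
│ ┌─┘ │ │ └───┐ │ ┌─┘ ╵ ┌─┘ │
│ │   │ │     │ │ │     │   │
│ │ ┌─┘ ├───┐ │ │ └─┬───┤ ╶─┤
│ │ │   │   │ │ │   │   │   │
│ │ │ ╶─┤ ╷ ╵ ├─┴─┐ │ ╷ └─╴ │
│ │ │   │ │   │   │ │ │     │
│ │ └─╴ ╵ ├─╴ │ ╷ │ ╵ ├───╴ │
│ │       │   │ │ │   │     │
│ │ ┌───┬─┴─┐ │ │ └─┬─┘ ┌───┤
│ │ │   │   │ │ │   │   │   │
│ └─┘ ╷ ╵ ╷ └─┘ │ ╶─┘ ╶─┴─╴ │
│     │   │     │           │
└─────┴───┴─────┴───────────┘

Computing BFS distances from A to all cells:
Furthest cell: (1, 10)
Distance: 99 steps

Path from A to the furthest cell:

┌─────────┬───────┬─┬─────┬─┐
│A ↓      │       │ │↓ ← ↰│ │
├─╴ ┌───┐ │ ┌───┐ ╵ │ ┌─╴ │ │
│↓ ↲│   │ │ │   │   │B│↱ ↑│ │
│ ╶─┤ ╶─┘ ╵ ├─╴ └─┐ ├─┘ ┌─┘ │
│↳ ↓│       │     │ │↱ ↑│   │
│ ╷ └───┬───┘ ┌─╴ │ │ ┌─┘ ╶─┤
│ │↳ → ↓│     │   │ │↑│     │
├─┴───┐ └─┐ ╷ ├───┘ │ │ ╶─┐ │
│↓ ← ↰│↳ ↓│ │ │     │↑│   │ │
│ ┌─╴ │ ╷ │ │ ╵ ┌─┬─┘ ├─╴ │ │
│↓│  ↑│ │↓│ │   │ │↱ ↑│   │ │
│ └─┐ └─┤ │ └───┘ │ ┌─┤ ┌─┤ │
│↳ ↓│↑ ↰│↓│       │↑│ │ │ │ │
├─╴ ├─┐ │ ├───╴ ┌─┘ │ │ ╵ │ │
│↓ ↲│ │↑│↓│     │↱ ↑│ │   │ │
│ ┌─┘ │ │ └───┐ │ ┌─┘ ╵ ┌─┘ │
│↓│   │↑│↳ → ↓│ │↑│     │   │
│ │ ┌─┘ ├───┐ │ │ └─┬───┤ ╶─┤
│↓│ │↱ ↑│↓ ↰│↓│ │↑ ↰│↓ ↰│   │
│ │ │ ╶─┤ ╷ ╵ ├─┴─┐ │ ╷ └─╴ │
│↓│ │↑ ↰│↓│↑ ↲│↱ ↓│↑│↓│↑ ← ↰│
│ │ └─╴ ╵ ├─╴ │ ╷ │ ╵ ├───╴ │
│↓│    ↑ ↲│   │↑│↓│↑ ↲│↱ → ↑│
│ │ ┌───┬─┴─┐ │ │ └─┬─┘ ┌───┤
│↓│ │↱ ↓│↱ ↓│ │↑│↓  │↱ ↑│   │
│ └─┘ ╷ ╵ ╷ └─┘ │ ╶─┘ ╶─┴─╴ │
│↳ → ↑│↳ ↑│↳ → ↑│↳ → ↑      │
└─────┴───┴─────┴───────────┘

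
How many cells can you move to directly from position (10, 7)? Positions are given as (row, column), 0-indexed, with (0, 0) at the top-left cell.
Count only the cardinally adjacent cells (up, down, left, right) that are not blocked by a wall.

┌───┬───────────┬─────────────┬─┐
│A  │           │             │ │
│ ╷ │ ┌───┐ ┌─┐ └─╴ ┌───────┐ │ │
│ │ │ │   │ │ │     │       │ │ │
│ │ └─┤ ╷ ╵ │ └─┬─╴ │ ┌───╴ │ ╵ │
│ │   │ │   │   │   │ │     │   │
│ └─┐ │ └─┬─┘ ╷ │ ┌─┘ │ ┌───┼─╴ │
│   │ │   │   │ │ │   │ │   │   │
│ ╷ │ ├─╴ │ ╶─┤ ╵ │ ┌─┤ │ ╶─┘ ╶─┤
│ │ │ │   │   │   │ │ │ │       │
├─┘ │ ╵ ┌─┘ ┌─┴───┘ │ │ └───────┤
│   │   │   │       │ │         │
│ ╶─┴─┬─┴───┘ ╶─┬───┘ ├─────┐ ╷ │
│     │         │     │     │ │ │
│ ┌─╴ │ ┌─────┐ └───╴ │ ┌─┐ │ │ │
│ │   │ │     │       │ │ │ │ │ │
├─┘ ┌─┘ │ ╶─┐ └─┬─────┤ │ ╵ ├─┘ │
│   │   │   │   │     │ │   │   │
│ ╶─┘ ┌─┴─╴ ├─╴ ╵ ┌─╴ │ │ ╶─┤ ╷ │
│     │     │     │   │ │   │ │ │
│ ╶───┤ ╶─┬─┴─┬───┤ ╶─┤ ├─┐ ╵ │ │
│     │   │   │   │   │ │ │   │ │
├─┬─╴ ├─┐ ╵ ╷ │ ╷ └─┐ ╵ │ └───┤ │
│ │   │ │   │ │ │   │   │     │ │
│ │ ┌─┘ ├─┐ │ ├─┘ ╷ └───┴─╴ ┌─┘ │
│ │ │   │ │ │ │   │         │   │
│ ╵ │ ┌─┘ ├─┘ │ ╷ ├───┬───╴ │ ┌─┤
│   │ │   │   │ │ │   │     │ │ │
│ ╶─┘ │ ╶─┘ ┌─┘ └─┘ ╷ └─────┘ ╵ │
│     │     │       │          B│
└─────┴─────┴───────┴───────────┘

Checking passable neighbors of (10, 7):
Neighbors: (11, 7), (10, 8)
Count: 2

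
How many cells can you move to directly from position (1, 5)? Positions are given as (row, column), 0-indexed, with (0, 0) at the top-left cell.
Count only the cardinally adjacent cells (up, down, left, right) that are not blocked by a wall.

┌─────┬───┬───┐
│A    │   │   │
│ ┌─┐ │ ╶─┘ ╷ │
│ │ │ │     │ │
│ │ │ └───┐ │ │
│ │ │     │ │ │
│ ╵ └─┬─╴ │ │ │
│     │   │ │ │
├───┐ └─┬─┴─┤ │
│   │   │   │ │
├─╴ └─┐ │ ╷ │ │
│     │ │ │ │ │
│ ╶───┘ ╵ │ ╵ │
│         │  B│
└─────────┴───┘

Checking passable neighbors of (1, 5):
Neighbors: (0, 5), (2, 5), (1, 4)
Count: 3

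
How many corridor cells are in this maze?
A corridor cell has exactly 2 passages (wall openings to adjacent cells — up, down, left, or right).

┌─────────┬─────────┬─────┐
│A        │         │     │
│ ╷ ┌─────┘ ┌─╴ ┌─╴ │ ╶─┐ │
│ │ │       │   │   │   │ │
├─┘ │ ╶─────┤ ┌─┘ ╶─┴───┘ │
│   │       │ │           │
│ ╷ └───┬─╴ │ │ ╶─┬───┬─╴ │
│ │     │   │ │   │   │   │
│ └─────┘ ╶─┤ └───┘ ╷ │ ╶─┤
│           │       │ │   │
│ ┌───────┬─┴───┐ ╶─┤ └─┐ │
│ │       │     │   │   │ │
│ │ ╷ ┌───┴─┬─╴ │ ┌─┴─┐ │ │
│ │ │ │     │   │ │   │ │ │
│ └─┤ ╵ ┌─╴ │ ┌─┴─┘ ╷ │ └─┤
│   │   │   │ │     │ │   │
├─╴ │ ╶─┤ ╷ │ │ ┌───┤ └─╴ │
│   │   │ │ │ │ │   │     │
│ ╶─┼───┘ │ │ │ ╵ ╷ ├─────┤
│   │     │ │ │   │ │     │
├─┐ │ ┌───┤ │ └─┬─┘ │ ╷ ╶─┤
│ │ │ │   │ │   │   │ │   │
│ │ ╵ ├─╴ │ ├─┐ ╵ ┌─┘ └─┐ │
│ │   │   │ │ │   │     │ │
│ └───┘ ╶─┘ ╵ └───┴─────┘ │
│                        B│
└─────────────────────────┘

Counting cells with exactly 2 passages:
Total corridor cells: 133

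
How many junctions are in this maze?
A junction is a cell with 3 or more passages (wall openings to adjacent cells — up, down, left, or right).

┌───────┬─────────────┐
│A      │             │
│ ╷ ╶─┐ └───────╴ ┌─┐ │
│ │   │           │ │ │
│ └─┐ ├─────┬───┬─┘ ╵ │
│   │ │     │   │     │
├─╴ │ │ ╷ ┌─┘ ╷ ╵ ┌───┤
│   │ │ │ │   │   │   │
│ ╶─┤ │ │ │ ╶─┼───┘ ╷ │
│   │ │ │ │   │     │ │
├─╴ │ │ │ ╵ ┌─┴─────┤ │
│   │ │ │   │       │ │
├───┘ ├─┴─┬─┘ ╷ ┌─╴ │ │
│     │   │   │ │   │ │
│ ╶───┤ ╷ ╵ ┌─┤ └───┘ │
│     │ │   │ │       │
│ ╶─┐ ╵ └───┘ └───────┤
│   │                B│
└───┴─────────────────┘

Checking each cell for number of passages:

Junctions found (3+ passages):
  (0, 1): 3 passages
  (0, 8): 3 passages
  (2, 4): 3 passages
  (2, 9): 3 passages
  (4, 5): 3 passages
  (5, 7): 3 passages
  (7, 0): 3 passages
  (8, 3): 3 passages
  (8, 6): 3 passages
Total junctions: 9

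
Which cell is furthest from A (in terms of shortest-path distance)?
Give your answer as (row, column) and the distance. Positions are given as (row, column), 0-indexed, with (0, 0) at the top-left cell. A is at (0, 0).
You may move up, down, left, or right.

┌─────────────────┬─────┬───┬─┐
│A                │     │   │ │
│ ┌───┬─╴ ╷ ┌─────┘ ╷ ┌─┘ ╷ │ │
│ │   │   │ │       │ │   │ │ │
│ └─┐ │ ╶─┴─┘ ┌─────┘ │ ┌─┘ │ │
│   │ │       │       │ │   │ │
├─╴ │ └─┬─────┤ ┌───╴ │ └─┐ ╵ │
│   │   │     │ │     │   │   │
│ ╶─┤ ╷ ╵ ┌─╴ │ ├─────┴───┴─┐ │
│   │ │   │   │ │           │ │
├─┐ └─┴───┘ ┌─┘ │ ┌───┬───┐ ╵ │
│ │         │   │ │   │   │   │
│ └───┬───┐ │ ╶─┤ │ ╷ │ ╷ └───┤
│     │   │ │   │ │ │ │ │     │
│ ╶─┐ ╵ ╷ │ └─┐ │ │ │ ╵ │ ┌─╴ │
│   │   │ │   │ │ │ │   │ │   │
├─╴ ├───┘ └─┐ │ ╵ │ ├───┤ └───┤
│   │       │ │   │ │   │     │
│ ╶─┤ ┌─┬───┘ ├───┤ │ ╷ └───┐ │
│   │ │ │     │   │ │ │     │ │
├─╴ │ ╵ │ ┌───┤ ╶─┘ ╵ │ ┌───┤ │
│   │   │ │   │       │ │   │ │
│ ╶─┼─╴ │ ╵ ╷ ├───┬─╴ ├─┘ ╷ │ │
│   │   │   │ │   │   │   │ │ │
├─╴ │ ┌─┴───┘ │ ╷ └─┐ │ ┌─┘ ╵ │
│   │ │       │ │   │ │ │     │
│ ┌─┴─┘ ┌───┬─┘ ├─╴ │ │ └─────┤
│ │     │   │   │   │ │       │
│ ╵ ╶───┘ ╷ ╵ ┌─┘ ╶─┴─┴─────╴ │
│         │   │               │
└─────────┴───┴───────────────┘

Computing BFS distances from A to all cells:
Furthest cell: (9, 13)
Distance: 96 steps

Path from A to the furthest cell:

┌─────────────────┬─────┬───┬─┐
│A                │     │   │ │
│ ┌───┬─╴ ╷ ┌─────┘ ╷ ┌─┘ ╷ │ │
│↓│   │   │ │       │ │   │ │ │
│ └─┐ │ ╶─┴─┘ ┌─────┘ │ ┌─┘ │ │
│↳ ↓│ │       │       │ │   │ │
├─╴ │ └─┬─────┤ ┌───╴ │ └─┐ ╵ │
│↓ ↲│   │     │ │     │   │   │
│ ╶─┤ ╷ ╵ ┌─╴ │ ├─────┴───┴─┐ │
│↳ ↓│ │   │   │ │           │ │
├─┐ └─┴───┘ ┌─┘ │ ┌───┬───┐ ╵ │
│ │↳ → → → ↓│   │ │↓ ↰│↓ ↰│   │
│ └───┬───┐ │ ╶─┤ │ ╷ │ ╷ └───┤
│     │   │↓│   │ │↓│↑│↓│↑    │
│ ╶─┐ ╵ ╷ │ └─┐ │ │ │ ╵ │ ┌─╴ │
│   │   │ │↳ ↓│ │ │↓│↑ ↲│↑│   │
├─╴ ├───┘ └─┐ │ ╵ │ ├───┤ └───┤
│   │       │↓│   │↓│↱ ↓│↑ ← ↰│
│ ╶─┤ ┌─┬───┘ ├───┤ │ ╷ └───┐ │
│   │ │ │↓ ← ↲│   │↓│↑│↳ → B│↑│
├─╴ │ ╵ │ ┌───┤ ╶─┘ ╵ │ ┌───┤ │
│   │   │↓│↱ ↓│    ↳ ↑│ │↱ ↓│↑│
│ ╶─┼─╴ │ ╵ ╷ ├───┬─╴ ├─┘ ╷ │ │
│   │   │↳ ↑│↓│↱ ↓│   │↱ ↑│↓│↑│
├─╴ │ ┌─┴───┘ │ ╷ └─┐ │ ┌─┘ ╵ │
│   │ │↓ ← ← ↲│↑│↳ ↓│ │↑│  ↳ ↑│
│ ┌─┴─┘ ┌───┬─┘ ├─╴ │ │ └─────┤
│ │↓ ← ↲│↱ ↓│↱ ↑│↓ ↲│ │↑ ← ← ↰│
│ ╵ ╶───┘ ╷ ╵ ┌─┘ ╶─┴─┴─────╴ │
│  ↳ → → ↑│↳ ↑│  ↳ → → → → → ↑│
└─────────┴───┴───────────────┘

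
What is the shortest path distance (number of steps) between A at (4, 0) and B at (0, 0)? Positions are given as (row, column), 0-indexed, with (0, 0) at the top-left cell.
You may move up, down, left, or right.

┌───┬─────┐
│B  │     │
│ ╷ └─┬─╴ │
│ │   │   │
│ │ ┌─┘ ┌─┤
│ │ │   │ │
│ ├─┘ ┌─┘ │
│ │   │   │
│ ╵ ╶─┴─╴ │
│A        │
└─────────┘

Finding path from (4, 0) to (0, 0):
Path: (4,0) → (3,0) → (2,0) → (1,0) → (0,0)
Distance: 4 steps

Solution:

┌───┬─────┐
│B  │     │
│ ╷ └─┬─╴ │
│↑│   │   │
│ │ ┌─┘ ┌─┤
│↑│ │   │ │
│ ├─┘ ┌─┘ │
│↑│   │   │
│ ╵ ╶─┴─╴ │
│A        │
└─────────┘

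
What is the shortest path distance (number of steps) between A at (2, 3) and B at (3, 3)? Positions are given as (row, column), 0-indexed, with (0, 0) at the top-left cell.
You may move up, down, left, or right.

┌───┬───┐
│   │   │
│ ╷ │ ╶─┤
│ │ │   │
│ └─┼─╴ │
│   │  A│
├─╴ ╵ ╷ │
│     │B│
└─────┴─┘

Finding path from (2, 3) to (3, 3):
Path: (2,3) → (3,3)
Distance: 1 steps

Solution:

┌───┬───┐
│   │   │
│ ╷ │ ╶─┤
│ │ │   │
│ └─┼─╴ │
│   │  A│
├─╴ ╵ ╷ │
│     │B│
└─────┴─┘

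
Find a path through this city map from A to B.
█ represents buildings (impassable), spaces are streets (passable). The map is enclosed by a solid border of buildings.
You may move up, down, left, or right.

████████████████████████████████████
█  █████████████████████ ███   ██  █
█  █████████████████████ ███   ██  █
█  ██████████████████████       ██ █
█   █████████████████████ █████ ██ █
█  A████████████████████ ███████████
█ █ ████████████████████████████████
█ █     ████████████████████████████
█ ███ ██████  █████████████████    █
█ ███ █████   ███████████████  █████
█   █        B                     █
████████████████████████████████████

Finding the shortest path from A to B:
Movement: cardinal only
Path length: 15 steps
Directions: down → down → right → right → down → down → down → right → right → right → right → right → right → right → right

Solution:

████████████████████████████████████
█  █████████████████████ ███   ██  █
█  █████████████████████ ███   ██  █
█  ██████████████████████       ██ █
█   █████████████████████ █████ ██ █
█  A████████████████████ ███████████
█ █↓████████████████████████████████
█ █↳→↓  ████████████████████████████
█ ███↓██████  █████████████████    █
█ ███↓█████   ███████████████  █████
█   █↳→→→→→→→B                     █
████████████████████████████████████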